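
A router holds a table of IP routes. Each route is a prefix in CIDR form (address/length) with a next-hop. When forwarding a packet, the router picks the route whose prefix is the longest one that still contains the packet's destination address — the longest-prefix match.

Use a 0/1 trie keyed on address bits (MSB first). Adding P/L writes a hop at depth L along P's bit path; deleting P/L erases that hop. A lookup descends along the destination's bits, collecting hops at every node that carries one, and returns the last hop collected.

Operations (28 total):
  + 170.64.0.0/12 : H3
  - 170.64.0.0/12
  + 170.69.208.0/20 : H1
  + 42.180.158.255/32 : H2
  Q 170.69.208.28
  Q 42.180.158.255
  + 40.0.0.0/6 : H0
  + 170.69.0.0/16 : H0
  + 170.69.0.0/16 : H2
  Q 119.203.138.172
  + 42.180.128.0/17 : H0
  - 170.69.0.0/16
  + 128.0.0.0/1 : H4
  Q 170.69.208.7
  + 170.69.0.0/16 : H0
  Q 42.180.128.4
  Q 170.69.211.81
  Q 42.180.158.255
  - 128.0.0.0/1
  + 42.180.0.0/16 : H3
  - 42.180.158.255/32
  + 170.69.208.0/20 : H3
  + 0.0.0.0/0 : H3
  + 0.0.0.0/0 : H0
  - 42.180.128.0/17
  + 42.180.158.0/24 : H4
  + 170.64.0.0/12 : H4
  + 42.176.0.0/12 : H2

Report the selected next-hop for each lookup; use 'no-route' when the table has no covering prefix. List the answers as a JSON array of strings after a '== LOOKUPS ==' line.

Process each operation:
  + 170.64.0.0/12 (H3) depth=12
  - 170.64.0.0/12 clear@12
  + 170.69.208.0/20 (H1) depth=20
  + 42.180.158.255/32 (H2) depth=32
  Q 170.69.208.28: descend 10101010010001011101 ; hops seen [H1] ; pick H1
  Q 42.180.158.255: descend 00101010101101001001111011111111 ; hops seen [H2] ; pick H2
  + 40.0.0.0/6 (H0) depth=6
  + 170.69.0.0/16 (H0) depth=16
  + 170.69.0.0/16 (H2) depth=16
  Q 119.203.138.172: descend 0 ; hops seen [∅] ; pick no-route
  + 42.180.128.0/17 (H0) depth=17
  - 170.69.0.0/16 clear@16
  + 128.0.0.0/1 (H4) depth=1
  Q 170.69.208.7: descend 10101010010001011101 ; hops seen [H4,H1] ; pick H1
  + 170.69.0.0/16 (H0) depth=16
  Q 42.180.128.4: descend 0010101010110100100 ; hops seen [H0,H0] ; pick H0
  Q 170.69.211.81: descend 10101010010001011101 ; hops seen [H4,H0,H1] ; pick H1
  Q 42.180.158.255: descend 00101010101101001001111011111111 ; hops seen [H0,H0,H2] ; pick H2
  - 128.0.0.0/1 clear@1
  + 42.180.0.0/16 (H3) depth=16
  - 42.180.158.255/32 clear@32
  + 170.69.208.0/20 (H3) depth=20
  + 0.0.0.0/0 (H3) depth=0
  + 0.0.0.0/0 (H0) depth=0
  - 42.180.128.0/17 clear@17
  + 42.180.158.0/24 (H4) depth=24
  + 170.64.0.0/12 (H4) depth=12
  + 42.176.0.0/12 (H2) depth=12

== LOOKUPS ==
["H1","H2","no-route","H1","H0","H1","H2"]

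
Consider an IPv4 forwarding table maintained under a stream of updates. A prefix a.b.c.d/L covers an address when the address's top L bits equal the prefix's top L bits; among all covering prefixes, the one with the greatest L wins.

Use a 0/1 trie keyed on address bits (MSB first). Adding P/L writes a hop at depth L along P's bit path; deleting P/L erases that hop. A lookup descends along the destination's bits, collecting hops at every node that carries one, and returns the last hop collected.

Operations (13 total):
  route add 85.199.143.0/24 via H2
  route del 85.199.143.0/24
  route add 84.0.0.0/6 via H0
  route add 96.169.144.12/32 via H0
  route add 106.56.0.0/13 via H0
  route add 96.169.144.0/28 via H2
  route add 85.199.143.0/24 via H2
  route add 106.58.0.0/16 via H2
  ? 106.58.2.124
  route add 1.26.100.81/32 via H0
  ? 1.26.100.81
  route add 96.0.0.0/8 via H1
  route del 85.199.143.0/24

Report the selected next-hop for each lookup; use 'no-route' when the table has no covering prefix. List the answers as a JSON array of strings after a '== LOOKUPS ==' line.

Process each operation:
  add 85.199.143.0/24 -> H2 at depth 24
  del 85.199.143.0/24 (clear depth 24)
  add 84.0.0.0/6 -> H0 at depth 6
  add 96.169.144.12/32 -> H0 at depth 32
  add 106.56.0.0/13 -> H0 at depth 13
  add 96.169.144.0/28 -> H2 at depth 28
  add 85.199.143.0/24 -> H2 at depth 24
  add 106.58.0.0/16 -> H2 at depth 16
  ? 106.58.2.124  path d0:-→d1:-→d2:-→d3:-→d4:-→d5:-→d6:-→d7:-→d8:-→d9:-→d10:-→d11:-→d12:-→d13:H0→d14:-→d15:-→d16:H2  best=H2
  add 1.26.100.81/32 -> H0 at depth 32
  ? 1.26.100.81  path d0:-→d1:-→d2:-→d3:-→d4:-→d5:-→d6:-→d7:-→d8:-→d9:-→d10:-→d11:-→d12:-→d13:-→d14:-→d15:-→d16:-→d17:-→d18:-→d19:-→d20:-→d21:-→d22:-→d23:-→d24:-→d25:-→d26:-→d27:-→d28:-→d29:-→d30:-→d31:-→d32:H0  best=H0
  add 96.0.0.0/8 -> H1 at depth 8
  del 85.199.143.0/24 (clear depth 24)

== LOOKUPS ==
["H2","H0"]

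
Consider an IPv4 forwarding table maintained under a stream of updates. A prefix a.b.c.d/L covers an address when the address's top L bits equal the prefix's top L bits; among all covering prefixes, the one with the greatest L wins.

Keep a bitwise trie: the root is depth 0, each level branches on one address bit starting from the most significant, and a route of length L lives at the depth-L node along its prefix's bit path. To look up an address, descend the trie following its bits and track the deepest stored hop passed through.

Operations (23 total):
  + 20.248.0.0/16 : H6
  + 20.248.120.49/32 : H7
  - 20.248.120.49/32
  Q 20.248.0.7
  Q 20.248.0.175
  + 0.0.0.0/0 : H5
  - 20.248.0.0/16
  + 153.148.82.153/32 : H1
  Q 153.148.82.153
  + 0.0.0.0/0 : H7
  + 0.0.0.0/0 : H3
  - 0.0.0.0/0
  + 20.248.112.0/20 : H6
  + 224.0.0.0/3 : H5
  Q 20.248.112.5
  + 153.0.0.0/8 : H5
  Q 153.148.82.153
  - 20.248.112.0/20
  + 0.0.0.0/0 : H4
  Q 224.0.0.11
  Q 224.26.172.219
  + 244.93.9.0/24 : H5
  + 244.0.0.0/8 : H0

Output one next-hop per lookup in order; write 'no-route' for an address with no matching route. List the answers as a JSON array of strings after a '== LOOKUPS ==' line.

Trace:
  + 20.248.0.0/16 (H6) depth=16
  + 20.248.120.49/32 (H7) depth=32
  del 20.248.120.49/32 (clear depth 32)
  Q 20.248.0.7: descend 00010100111110000 ; hops seen [H6] ; pick H6
  Q 20.248.0.175: descend 00010100111110000 ; hops seen [H6] ; pick H6
  + 0.0.0.0/0 (H5) depth=0
  del 20.248.0.0/16 (clear depth 16)
  + 153.148.82.153/32 (H1) depth=32
  Q 153.148.82.153: descend 10011001100101000101001010011001 ; hops seen [H5,H1] ; pick H1
  + 0.0.0.0/0 (H7) depth=0
  + 0.0.0.0/0 (H3) depth=0
  del 0.0.0.0/0 (clear depth 0)
  + 20.248.112.0/20 (H6) depth=20
  + 224.0.0.0/3 (H5) depth=3
  Q 20.248.112.5: descend 00010100111110000111 ; hops seen [H6] ; pick H6
  + 153.0.0.0/8 (H5) depth=8
  Q 153.148.82.153: descend 10011001100101000101001010011001 ; hops seen [H5,H1] ; pick H1
  del 20.248.112.0/20 (clear depth 20)
  + 0.0.0.0/0 (H4) depth=0
  Q 224.0.0.11: descend 111 ; hops seen [H4,H5] ; pick H5
  Q 224.26.172.219: descend 111 ; hops seen [H4,H5] ; pick H5
  + 244.93.9.0/24 (H5) depth=24
  + 244.0.0.0/8 (H0) depth=8

== LOOKUPS ==
["H6","H6","H1","H6","H1","H5","H5"]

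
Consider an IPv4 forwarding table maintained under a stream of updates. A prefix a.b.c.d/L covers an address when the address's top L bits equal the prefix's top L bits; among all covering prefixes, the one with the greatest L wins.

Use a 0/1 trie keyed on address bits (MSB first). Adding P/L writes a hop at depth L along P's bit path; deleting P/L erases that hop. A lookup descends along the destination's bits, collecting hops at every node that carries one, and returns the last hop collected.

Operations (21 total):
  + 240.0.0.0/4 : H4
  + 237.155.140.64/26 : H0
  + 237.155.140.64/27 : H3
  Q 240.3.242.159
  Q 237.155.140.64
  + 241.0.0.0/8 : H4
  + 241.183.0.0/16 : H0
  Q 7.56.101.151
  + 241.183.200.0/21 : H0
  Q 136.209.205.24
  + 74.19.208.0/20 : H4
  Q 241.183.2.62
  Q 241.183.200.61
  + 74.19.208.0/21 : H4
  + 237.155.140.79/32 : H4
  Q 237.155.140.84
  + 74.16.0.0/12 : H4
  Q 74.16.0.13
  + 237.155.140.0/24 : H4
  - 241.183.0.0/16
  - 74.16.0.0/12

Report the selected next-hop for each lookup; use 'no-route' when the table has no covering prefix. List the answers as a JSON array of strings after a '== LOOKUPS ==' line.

Trace:
  + 240.0.0.0/4 (H4) depth=4
  + 237.155.140.64/26 (H0) depth=26
  + 237.155.140.64/27 (H3) depth=27
  ? 240.3.242.159  path d0:-→d1:-→d2:-→d3:-→d4:H4  best=H4
  ? 237.155.140.64  path d0:-→d1:-→d2:-→d3:-→d4:-→d5:-→d6:-→d7:-→d8:-→d9:-→d10:-→d11:-→d12:-→d13:-→d14:-→d15:-→d16:-→d17:-→d18:-→d19:-→d20:-→d21:-→d22:-→d23:-→d24:-→d25:-→d26:H0→d27:H3  best=H3
  + 241.0.0.0/8 (H4) depth=8
  + 241.183.0.0/16 (H0) depth=16
  ? 7.56.101.151  path d0:-  best=no-route
  + 241.183.200.0/21 (H0) depth=21
  ? 136.209.205.24  path d0:-→d1:-  best=no-route
  + 74.19.208.0/20 (H4) depth=20
  ? 241.183.2.62  path d0:-→d1:-→d2:-→d3:-→d4:H4→d5:-→d6:-→d7:-→d8:H4→d9:-→d10:-→d11:-→d12:-→d13:-→d14:-→d15:-→d16:H0  best=H0
  ? 241.183.200.61  path d0:-→d1:-→d2:-→d3:-→d4:H4→d5:-→d6:-→d7:-→d8:H4→d9:-→d10:-→d11:-→d12:-→d13:-→d14:-→d15:-→d16:H0→d17:-→d18:-→d19:-→d20:-→d21:H0  best=H0
  + 74.19.208.0/21 (H4) depth=21
  + 237.155.140.79/32 (H4) depth=32
  ? 237.155.140.84  path d0:-→d1:-→d2:-→d3:-→d4:-→d5:-→d6:-→d7:-→d8:-→d9:-→d10:-→d11:-→d12:-→d13:-→d14:-→d15:-→d16:-→d17:-→d18:-→d19:-→d20:-→d21:-→d22:-→d23:-→d24:-→d25:-→d26:H0→d27:H3  best=H3
  + 74.16.0.0/12 (H4) depth=12
  ? 74.16.0.13  path d0:-→d1:-→d2:-→d3:-→d4:-→d5:-→d6:-→d7:-→d8:-→d9:-→d10:-→d11:-→d12:H4→d13:-→d14:-  best=H4
  + 237.155.140.0/24 (H4) depth=24
  del 241.183.0.0/16 (clear depth 16)
  del 74.16.0.0/12 (clear depth 12)

== LOOKUPS ==
["H4","H3","no-route","no-route","H0","H0","H3","H4"]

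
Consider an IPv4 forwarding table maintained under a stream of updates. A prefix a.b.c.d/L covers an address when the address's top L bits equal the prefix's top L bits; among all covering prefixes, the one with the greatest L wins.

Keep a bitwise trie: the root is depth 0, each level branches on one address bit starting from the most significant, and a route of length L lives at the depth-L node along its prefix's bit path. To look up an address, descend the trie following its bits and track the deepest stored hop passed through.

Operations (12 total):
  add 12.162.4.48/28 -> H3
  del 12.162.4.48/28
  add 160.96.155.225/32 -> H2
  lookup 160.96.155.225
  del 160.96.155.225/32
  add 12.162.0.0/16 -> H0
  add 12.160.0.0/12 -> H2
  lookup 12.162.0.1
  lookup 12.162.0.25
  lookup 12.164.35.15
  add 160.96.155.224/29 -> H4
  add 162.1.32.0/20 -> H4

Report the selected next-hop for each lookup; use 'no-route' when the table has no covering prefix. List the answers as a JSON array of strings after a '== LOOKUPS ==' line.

Trace:
  add 12.162.4.48/28 -> H3 at depth 28
  - 12.162.4.48/28 clear@28
  add 160.96.155.225/32 -> H2 at depth 32
  Q 160.96.155.225: descend 10100000011000001001101111100001 ; hops seen [H2] ; pick H2
  - 160.96.155.225/32 clear@32
  add 12.162.0.0/16 -> H0 at depth 16
  add 12.160.0.0/12 -> H2 at depth 12
  Q 12.162.0.1: descend 000011001010001000000 ; hops seen [H2,H0] ; pick H0
  Q 12.162.0.25: descend 000011001010001000000 ; hops seen [H2,H0] ; pick H0
  Q 12.164.35.15: descend 0000110010100 ; hops seen [H2] ; pick H2
  add 160.96.155.224/29 -> H4 at depth 29
  add 162.1.32.0/20 -> H4 at depth 20

== LOOKUPS ==
["H2","H0","H0","H2"]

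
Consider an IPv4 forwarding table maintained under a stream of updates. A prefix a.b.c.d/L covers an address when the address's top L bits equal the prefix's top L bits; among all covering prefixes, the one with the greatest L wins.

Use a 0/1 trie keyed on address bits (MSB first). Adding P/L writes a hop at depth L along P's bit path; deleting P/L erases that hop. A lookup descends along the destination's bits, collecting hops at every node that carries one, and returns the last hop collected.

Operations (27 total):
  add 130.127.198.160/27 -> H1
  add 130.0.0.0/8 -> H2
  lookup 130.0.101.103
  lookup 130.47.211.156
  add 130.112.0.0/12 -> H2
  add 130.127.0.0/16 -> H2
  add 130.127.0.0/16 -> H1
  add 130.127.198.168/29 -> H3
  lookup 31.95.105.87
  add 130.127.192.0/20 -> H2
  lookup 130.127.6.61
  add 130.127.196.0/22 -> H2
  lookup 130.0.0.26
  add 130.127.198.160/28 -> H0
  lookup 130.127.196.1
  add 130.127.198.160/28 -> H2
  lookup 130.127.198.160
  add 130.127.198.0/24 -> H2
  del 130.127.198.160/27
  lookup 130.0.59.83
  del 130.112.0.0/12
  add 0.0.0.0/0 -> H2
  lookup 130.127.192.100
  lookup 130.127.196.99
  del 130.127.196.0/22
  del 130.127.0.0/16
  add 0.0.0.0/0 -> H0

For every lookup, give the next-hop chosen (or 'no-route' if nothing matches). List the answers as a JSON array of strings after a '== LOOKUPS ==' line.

Trace:
  add 130.127.198.160/27 -> H1 at depth 27
  add 130.0.0.0/8 -> H2 at depth 8
  Q 130.0.101.103: descend 100000100 ; hops seen [H2] ; pick H2
  Q 130.47.211.156: descend 100000100 ; hops seen [H2] ; pick H2
  add 130.112.0.0/12 -> H2 at depth 12
  add 130.127.0.0/16 -> H2 at depth 16
  add 130.127.0.0/16 -> H1 at depth 16
  add 130.127.198.168/29 -> H3 at depth 29
  Q 31.95.105.87: descend ε ; hops seen [∅] ; pick no-route
  add 130.127.192.0/20 -> H2 at depth 20
  Q 130.127.6.61: descend 1000001001111111 ; hops seen [H2,H2,H1] ; pick H1
  add 130.127.196.0/22 -> H2 at depth 22
  Q 130.0.0.26: descend 100000100 ; hops seen [H2] ; pick H2
  add 130.127.198.160/28 -> H0 at depth 28
  Q 130.127.196.1: descend 1000001001111111110001 ; hops seen [H2,H2,H1,H2,H2] ; pick H2
  add 130.127.198.160/28 -> H2 at depth 28
  Q 130.127.198.160: descend 1000001001111111110001101010 ; hops seen [H2,H2,H1,H2,H2,H1,H2] ; pick H2
  add 130.127.198.0/24 -> H2 at depth 24
  - 130.127.198.160/27 clear@27
  Q 130.0.59.83: descend 100000100 ; hops seen [H2] ; pick H2
  - 130.112.0.0/12 clear@12
  add 0.0.0.0/0 -> H2 at depth 0
  Q 130.127.192.100: descend 100000100111111111000 ; hops seen [H2,H2,H1,H2] ; pick H2
  Q 130.127.196.99: descend 1000001001111111110001 ; hops seen [H2,H2,H1,H2,H2] ; pick H2
  - 130.127.196.0/22 clear@22
  - 130.127.0.0/16 clear@16
  add 0.0.0.0/0 -> H0 at depth 0

== LOOKUPS ==
["H2","H2","no-route","H1","H2","H2","H2","H2","H2","H2"]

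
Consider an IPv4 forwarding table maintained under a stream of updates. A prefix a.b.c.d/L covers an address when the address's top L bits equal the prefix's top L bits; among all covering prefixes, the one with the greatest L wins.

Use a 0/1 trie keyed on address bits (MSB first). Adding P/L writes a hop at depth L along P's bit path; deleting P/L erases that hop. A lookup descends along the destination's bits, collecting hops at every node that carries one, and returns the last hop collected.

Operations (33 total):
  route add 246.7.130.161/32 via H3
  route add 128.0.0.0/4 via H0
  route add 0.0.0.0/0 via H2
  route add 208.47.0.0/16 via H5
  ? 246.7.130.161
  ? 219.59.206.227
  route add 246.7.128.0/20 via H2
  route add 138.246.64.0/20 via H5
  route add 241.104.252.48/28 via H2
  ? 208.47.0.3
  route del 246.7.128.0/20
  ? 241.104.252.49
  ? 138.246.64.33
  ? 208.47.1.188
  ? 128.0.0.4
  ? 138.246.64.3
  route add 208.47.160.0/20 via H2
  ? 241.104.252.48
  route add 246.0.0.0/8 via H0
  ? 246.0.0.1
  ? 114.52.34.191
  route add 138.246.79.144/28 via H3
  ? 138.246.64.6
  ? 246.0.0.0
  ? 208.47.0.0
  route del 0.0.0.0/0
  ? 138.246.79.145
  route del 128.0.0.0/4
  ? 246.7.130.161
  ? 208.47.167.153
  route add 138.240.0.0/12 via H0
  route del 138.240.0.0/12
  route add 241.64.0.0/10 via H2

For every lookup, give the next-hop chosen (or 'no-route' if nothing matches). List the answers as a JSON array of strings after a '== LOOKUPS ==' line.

Process each operation:
  + 246.7.130.161/32 (H3) depth=32
  + 128.0.0.0/4 (H0) depth=4
  + 0.0.0.0/0 (H2) depth=0
  + 208.47.0.0/16 (H5) depth=16
  Q 246.7.130.161: descend 11110110000001111000001010100001 ; hops seen [H2,H3] ; pick H3
  Q 219.59.206.227: descend 1101 ; hops seen [H2] ; pick H2
  + 246.7.128.0/20 (H2) depth=20
  + 138.246.64.0/20 (H5) depth=20
  + 241.104.252.48/28 (H2) depth=28
  Q 208.47.0.3: descend 1101000000101111 ; hops seen [H2,H5] ; pick H5
  del 246.7.128.0/20 (clear depth 20)
  Q 241.104.252.49: descend 1111000101101000111111000011 ; hops seen [H2,H2] ; pick H2
  Q 138.246.64.33: descend 10001010111101100100 ; hops seen [H2,H0,H5] ; pick H5
  Q 208.47.1.188: descend 1101000000101111 ; hops seen [H2,H5] ; pick H5
  Q 128.0.0.4: descend 1000 ; hops seen [H2,H0] ; pick H0
  Q 138.246.64.3: descend 10001010111101100100 ; hops seen [H2,H0,H5] ; pick H5
  + 208.47.160.0/20 (H2) depth=20
  Q 241.104.252.48: descend 1111000101101000111111000011 ; hops seen [H2,H2] ; pick H2
  + 246.0.0.0/8 (H0) depth=8
  Q 246.0.0.1: descend 1111011000000 ; hops seen [H2,H0] ; pick H0
  Q 114.52.34.191: descend ε ; hops seen [H2] ; pick H2
  + 138.246.79.144/28 (H3) depth=28
  Q 138.246.64.6: descend 10001010111101100100 ; hops seen [H2,H0,H5] ; pick H5
  Q 246.0.0.0: descend 1111011000000 ; hops seen [H2,H0] ; pick H0
  Q 208.47.0.0: descend 1101000000101111 ; hops seen [H2,H5] ; pick H5
  del 0.0.0.0/0 (clear depth 0)
  Q 138.246.79.145: descend 1000101011110110010011111001 ; hops seen [H0,H5,H3] ; pick H3
  del 128.0.0.0/4 (clear depth 4)
  Q 246.7.130.161: descend 11110110000001111000001010100001 ; hops seen [H0,H3] ; pick H3
  Q 208.47.167.153: descend 11010000001011111010 ; hops seen [H5,H2] ; pick H2
  + 138.240.0.0/12 (H0) depth=12
  del 138.240.0.0/12 (clear depth 12)
  + 241.64.0.0/10 (H2) depth=10

== LOOKUPS ==
["H3","H2","H5","H2","H5","H5","H0","H5","H2","H0","H2","H5","H0","H5","H3","H3","H2"]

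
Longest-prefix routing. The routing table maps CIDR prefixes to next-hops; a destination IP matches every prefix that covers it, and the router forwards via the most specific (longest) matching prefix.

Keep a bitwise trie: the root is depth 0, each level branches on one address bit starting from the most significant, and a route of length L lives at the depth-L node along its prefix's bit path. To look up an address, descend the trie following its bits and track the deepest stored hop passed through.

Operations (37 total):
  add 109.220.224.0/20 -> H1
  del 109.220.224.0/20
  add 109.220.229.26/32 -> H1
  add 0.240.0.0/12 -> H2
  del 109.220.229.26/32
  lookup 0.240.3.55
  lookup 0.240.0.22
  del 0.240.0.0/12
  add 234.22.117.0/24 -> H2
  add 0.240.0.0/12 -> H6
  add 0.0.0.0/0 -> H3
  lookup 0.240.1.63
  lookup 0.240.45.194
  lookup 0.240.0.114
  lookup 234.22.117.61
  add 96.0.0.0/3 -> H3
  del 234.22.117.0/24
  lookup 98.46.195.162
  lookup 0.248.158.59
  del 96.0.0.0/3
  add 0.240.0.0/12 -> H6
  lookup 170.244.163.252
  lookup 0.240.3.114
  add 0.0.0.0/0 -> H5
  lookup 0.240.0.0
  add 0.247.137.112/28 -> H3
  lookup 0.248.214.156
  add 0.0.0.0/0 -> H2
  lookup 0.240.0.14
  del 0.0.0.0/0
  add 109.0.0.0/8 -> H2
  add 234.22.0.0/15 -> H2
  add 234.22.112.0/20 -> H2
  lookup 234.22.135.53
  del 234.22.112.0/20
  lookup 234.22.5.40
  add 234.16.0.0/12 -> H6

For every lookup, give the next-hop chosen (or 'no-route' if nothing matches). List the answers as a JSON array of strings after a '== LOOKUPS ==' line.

Apply in order:
  add 109.220.224.0/20 -> H1 at depth 20
  del 109.220.224.0/20 (clear depth 20)
  add 109.220.229.26/32 -> H1 at depth 32
  add 0.240.0.0/12 -> H2 at depth 12
  del 109.220.229.26/32 (clear depth 32)
  Q 0.240.3.55: descend 000000001111 ; hops seen [H2] ; pick H2
  Q 0.240.0.22: descend 000000001111 ; hops seen [H2] ; pick H2
  del 0.240.0.0/12 (clear depth 12)
  add 234.22.117.0/24 -> H2 at depth 24
  add 0.240.0.0/12 -> H6 at depth 12
  add 0.0.0.0/0 -> H3 at depth 0
  Q 0.240.1.63: descend 000000001111 ; hops seen [H3,H6] ; pick H6
  Q 0.240.45.194: descend 000000001111 ; hops seen [H3,H6] ; pick H6
  Q 0.240.0.114: descend 000000001111 ; hops seen [H3,H6] ; pick H6
  Q 234.22.117.61: descend 111010100001011001110101 ; hops seen [H3,H2] ; pick H2
  add 96.0.0.0/3 -> H3 at depth 3
  del 234.22.117.0/24 (clear depth 24)
  Q 98.46.195.162: descend 0110 ; hops seen [H3,H3] ; pick H3
  Q 0.248.158.59: descend 000000001111 ; hops seen [H3,H6] ; pick H6
  del 96.0.0.0/3 (clear depth 3)
  add 0.240.0.0/12 -> H6 at depth 12
  Q 170.244.163.252: descend 1 ; hops seen [H3] ; pick H3
  Q 0.240.3.114: descend 000000001111 ; hops seen [H3,H6] ; pick H6
  add 0.0.0.0/0 -> H5 at depth 0
  Q 0.240.0.0: descend 000000001111 ; hops seen [H5,H6] ; pick H6
  add 0.247.137.112/28 -> H3 at depth 28
  Q 0.248.214.156: descend 000000001111 ; hops seen [H5,H6] ; pick H6
  add 0.0.0.0/0 -> H2 at depth 0
  Q 0.240.0.14: descend 0000000011110 ; hops seen [H2,H6] ; pick H6
  del 0.0.0.0/0 (clear depth 0)
  add 109.0.0.0/8 -> H2 at depth 8
  add 234.22.0.0/15 -> H2 at depth 15
  add 234.22.112.0/20 -> H2 at depth 20
  Q 234.22.135.53: descend 1110101000010110 ; hops seen [H2] ; pick H2
  del 234.22.112.0/20 (clear depth 20)
  Q 234.22.5.40: descend 11101010000101100 ; hops seen [H2] ; pick H2
  add 234.16.0.0/12 -> H6 at depth 12

== LOOKUPS ==
["H2","H2","H6","H6","H6","H2","H3","H6","H3","H6","H6","H6","H6","H2","H2"]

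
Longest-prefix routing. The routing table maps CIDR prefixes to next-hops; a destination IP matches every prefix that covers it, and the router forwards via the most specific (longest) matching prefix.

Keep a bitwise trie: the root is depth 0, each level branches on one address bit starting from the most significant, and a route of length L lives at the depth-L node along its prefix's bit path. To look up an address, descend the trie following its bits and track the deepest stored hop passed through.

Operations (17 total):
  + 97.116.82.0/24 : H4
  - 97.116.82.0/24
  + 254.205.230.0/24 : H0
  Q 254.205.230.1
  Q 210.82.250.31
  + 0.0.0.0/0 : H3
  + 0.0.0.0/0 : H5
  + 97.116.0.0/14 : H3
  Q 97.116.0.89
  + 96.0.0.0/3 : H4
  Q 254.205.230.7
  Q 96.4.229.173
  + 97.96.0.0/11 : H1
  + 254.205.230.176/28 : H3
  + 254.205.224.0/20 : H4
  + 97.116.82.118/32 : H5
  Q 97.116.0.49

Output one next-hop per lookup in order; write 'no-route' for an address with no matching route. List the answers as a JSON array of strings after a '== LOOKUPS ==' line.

Apply in order:
  add 97.116.82.0/24 -> H4 at depth 24
  del 97.116.82.0/24 (clear depth 24)
  add 254.205.230.0/24 -> H0 at depth 24
  lookup 254.205.230.1: bits 111111101100110111100110 walk d0:-→d1:-→d2:-→d3:-→d4:-→d5:-→d6:-→d7:-→d8:-→d9:-→d10:-→d11:-→d12:-→d13:-→d14:-→d15:-→d16:-→d17:-→d18:-→d19:-→d20:-→d21:-→d22:-→d23:-→d24:H0 -> H0
  lookup 210.82.250.31: bits 11 walk d0:-→d1:-→d2:- -> no-route
  add 0.0.0.0/0 -> H3 at depth 0
  add 0.0.0.0/0 -> H5 at depth 0
  add 97.116.0.0/14 -> H3 at depth 14
  lookup 97.116.0.89: bits 01100001011101000 walk d0:H5→d1:-→d2:-→d3:-→d4:-→d5:-→d6:-→d7:-→d8:-→d9:-→d10:-→d11:-→d12:-→d13:-→d14:H3→d15:-→d16:-→d17:- -> H3
  add 96.0.0.0/3 -> H4 at depth 3
  lookup 254.205.230.7: bits 111111101100110111100110 walk d0:H5→d1:-→d2:-→d3:-→d4:-→d5:-→d6:-→d7:-→d8:-→d9:-→d10:-→d11:-→d12:-→d13:-→d14:-→d15:-→d16:-→d17:-→d18:-→d19:-→d20:-→d21:-→d22:-→d23:-→d24:H0 -> H0
  lookup 96.4.229.173: bits 0110000 walk d0:H5→d1:-→d2:-→d3:H4→d4:-→d5:-→d6:-→d7:- -> H4
  add 97.96.0.0/11 -> H1 at depth 11
  add 254.205.230.176/28 -> H3 at depth 28
  add 254.205.224.0/20 -> H4 at depth 20
  add 97.116.82.118/32 -> H5 at depth 32
  lookup 97.116.0.49: bits 01100001011101000 walk d0:H5→d1:-→d2:-→d3:H4→d4:-→d5:-→d6:-→d7:-→d8:-→d9:-→d10:-→d11:H1→d12:-→d13:-→d14:H3→d15:-→d16:-→d17:- -> H3

== LOOKUPS ==
["H0","no-route","H3","H0","H4","H3"]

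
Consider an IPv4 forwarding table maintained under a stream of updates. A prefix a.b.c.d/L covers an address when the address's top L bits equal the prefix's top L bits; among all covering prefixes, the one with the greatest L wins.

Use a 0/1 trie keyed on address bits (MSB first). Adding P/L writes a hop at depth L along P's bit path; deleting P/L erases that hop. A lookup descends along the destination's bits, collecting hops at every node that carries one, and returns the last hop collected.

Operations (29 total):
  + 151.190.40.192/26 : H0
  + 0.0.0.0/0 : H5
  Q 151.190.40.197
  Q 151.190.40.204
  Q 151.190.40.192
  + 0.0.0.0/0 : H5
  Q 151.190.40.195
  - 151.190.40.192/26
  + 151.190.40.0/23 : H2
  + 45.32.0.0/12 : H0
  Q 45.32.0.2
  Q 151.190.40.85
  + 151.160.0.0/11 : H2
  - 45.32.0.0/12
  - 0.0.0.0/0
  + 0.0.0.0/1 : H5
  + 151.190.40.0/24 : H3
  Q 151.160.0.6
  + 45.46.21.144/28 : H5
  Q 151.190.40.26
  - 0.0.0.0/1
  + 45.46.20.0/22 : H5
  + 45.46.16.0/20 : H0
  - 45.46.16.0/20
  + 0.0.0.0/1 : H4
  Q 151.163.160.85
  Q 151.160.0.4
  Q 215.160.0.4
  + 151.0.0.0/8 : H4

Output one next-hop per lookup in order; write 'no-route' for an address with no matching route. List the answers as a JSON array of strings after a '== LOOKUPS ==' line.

Apply in order:
  + 151.190.40.192/26 (H0) depth=26
  + 0.0.0.0/0 (H5) depth=0
  ? 151.190.40.197  path d0:H5→d1:-→d2:-→d3:-→d4:-→d5:-→d6:-→d7:-→d8:-→d9:-→d10:-→d11:-→d12:-→d13:-→d14:-→d15:-→d16:-→d17:-→d18:-→d19:-→d20:-→d21:-→d22:-→d23:-→d24:-→d25:-→d26:H0  best=H0
  ? 151.190.40.204  path d0:H5→d1:-→d2:-→d3:-→d4:-→d5:-→d6:-→d7:-→d8:-→d9:-→d10:-→d11:-→d12:-→d13:-→d14:-→d15:-→d16:-→d17:-→d18:-→d19:-→d20:-→d21:-→d22:-→d23:-→d24:-→d25:-→d26:H0  best=H0
  ? 151.190.40.192  path d0:H5→d1:-→d2:-→d3:-→d4:-→d5:-→d6:-→d7:-→d8:-→d9:-→d10:-→d11:-→d12:-→d13:-→d14:-→d15:-→d16:-→d17:-→d18:-→d19:-→d20:-→d21:-→d22:-→d23:-→d24:-→d25:-→d26:H0  best=H0
  + 0.0.0.0/0 (H5) depth=0
  ? 151.190.40.195  path d0:H5→d1:-→d2:-→d3:-→d4:-→d5:-→d6:-→d7:-→d8:-→d9:-→d10:-→d11:-→d12:-→d13:-→d14:-→d15:-→d16:-→d17:-→d18:-→d19:-→d20:-→d21:-→d22:-→d23:-→d24:-→d25:-→d26:H0  best=H0
  del 151.190.40.192/26 (clear depth 26)
  + 151.190.40.0/23 (H2) depth=23
  + 45.32.0.0/12 (H0) depth=12
  ? 45.32.0.2  path d0:H5→d1:-→d2:-→d3:-→d4:-→d5:-→d6:-→d7:-→d8:-→d9:-→d10:-→d11:-→d12:H0  best=H0
  ? 151.190.40.85  path d0:H5→d1:-→d2:-→d3:-→d4:-→d5:-→d6:-→d7:-→d8:-→d9:-→d10:-→d11:-→d12:-→d13:-→d14:-→d15:-→d16:-→d17:-→d18:-→d19:-→d20:-→d21:-→d22:-→d23:H2→d24:-  best=H2
  + 151.160.0.0/11 (H2) depth=11
  del 45.32.0.0/12 (clear depth 12)
  del 0.0.0.0/0 (clear depth 0)
  + 0.0.0.0/1 (H5) depth=1
  + 151.190.40.0/24 (H3) depth=24
  ? 151.160.0.6  path d0:-→d1:-→d2:-→d3:-→d4:-→d5:-→d6:-→d7:-→d8:-→d9:-→d10:-→d11:H2  best=H2
  + 45.46.21.144/28 (H5) depth=28
  ? 151.190.40.26  path d0:-→d1:-→d2:-→d3:-→d4:-→d5:-→d6:-→d7:-→d8:-→d9:-→d10:-→d11:H2→d12:-→d13:-→d14:-→d15:-→d16:-→d17:-→d18:-→d19:-→d20:-→d21:-→d22:-→d23:H2→d24:H3  best=H3
  del 0.0.0.0/1 (clear depth 1)
  + 45.46.20.0/22 (H5) depth=22
  + 45.46.16.0/20 (H0) depth=20
  del 45.46.16.0/20 (clear depth 20)
  + 0.0.0.0/1 (H4) depth=1
  ? 151.163.160.85  path d0:-→d1:-→d2:-→d3:-→d4:-→d5:-→d6:-→d7:-→d8:-→d9:-→d10:-→d11:H2  best=H2
  ? 151.160.0.4  path d0:-→d1:-→d2:-→d3:-→d4:-→d5:-→d6:-→d7:-→d8:-→d9:-→d10:-→d11:H2  best=H2
  ? 215.160.0.4  path d0:-→d1:-  best=no-route
  + 151.0.0.0/8 (H4) depth=8

== LOOKUPS ==
["H0","H0","H0","H0","H0","H2","H2","H3","H2","H2","no-route"]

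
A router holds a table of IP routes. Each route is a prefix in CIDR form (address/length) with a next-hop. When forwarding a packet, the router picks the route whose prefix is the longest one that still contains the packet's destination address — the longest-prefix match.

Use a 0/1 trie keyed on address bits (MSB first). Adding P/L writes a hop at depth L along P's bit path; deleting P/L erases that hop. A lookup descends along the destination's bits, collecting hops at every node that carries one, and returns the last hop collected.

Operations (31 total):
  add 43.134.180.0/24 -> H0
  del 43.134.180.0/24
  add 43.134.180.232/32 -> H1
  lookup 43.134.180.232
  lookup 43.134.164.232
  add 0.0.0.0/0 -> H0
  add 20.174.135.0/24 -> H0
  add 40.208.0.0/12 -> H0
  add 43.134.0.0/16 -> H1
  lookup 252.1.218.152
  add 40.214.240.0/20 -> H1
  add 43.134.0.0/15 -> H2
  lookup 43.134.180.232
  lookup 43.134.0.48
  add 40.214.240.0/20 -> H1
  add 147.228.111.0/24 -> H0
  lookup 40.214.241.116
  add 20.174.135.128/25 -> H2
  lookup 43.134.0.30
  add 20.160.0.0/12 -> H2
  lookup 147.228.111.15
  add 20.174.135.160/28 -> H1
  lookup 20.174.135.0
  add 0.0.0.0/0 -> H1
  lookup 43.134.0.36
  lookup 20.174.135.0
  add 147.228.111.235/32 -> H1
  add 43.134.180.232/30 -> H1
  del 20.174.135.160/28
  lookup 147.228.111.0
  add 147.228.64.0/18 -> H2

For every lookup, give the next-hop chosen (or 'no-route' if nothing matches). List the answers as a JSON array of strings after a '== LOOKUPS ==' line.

Trace:
  add 43.134.180.0/24 -> H0 at depth 24
  - 43.134.180.0/24 clear@24
  add 43.134.180.232/32 -> H1 at depth 32
  lookup 43.134.180.232: bits 00101011100001101011010011101000 walk d0:-→d1:-→d2:-→d3:-→d4:-→d5:-→d6:-→d7:-→d8:-→d9:-→d10:-→d11:-→d12:-→d13:-→d14:-→d15:-→d16:-→d17:-→d18:-→d19:-→d20:-→d21:-→d22:-→d23:-→d24:-→d25:-→d26:-→d27:-→d28:-→d29:-→d30:-→d31:-→d32:H1 -> H1
  lookup 43.134.164.232: bits 0010101110000110101 walk d0:-→d1:-→d2:-→d3:-→d4:-→d5:-→d6:-→d7:-→d8:-→d9:-→d10:-→d11:-→d12:-→d13:-→d14:-→d15:-→d16:-→d17:-→d18:-→d19:- -> no-route
  add 0.0.0.0/0 -> H0 at depth 0
  add 20.174.135.0/24 -> H0 at depth 24
  add 40.208.0.0/12 -> H0 at depth 12
  add 43.134.0.0/16 -> H1 at depth 16
  lookup 252.1.218.152: bits ε walk d0:H0 -> H0
  add 40.214.240.0/20 -> H1 at depth 20
  add 43.134.0.0/15 -> H2 at depth 15
  lookup 43.134.180.232: bits 00101011100001101011010011101000 walk d0:H0→d1:-→d2:-→d3:-→d4:-→d5:-→d6:-→d7:-→d8:-→d9:-→d10:-→d11:-→d12:-→d13:-→d14:-→d15:H2→d16:H1→d17:-→d18:-→d19:-→d20:-→d21:-→d22:-→d23:-→d24:-→d25:-→d26:-→d27:-→d28:-→d29:-→d30:-→d31:-→d32:H1 -> H1
  lookup 43.134.0.48: bits 0010101110000110 walk d0:H0→d1:-→d2:-→d3:-→d4:-→d5:-→d6:-→d7:-→d8:-→d9:-→d10:-→d11:-→d12:-→d13:-→d14:-→d15:H2→d16:H1 -> H1
  add 40.214.240.0/20 -> H1 at depth 20
  add 147.228.111.0/24 -> H0 at depth 24
  lookup 40.214.241.116: bits 00101000110101101111 walk d0:H0→d1:-→d2:-→d3:-→d4:-→d5:-→d6:-→d7:-→d8:-→d9:-→d10:-→d11:-→d12:H0→d13:-→d14:-→d15:-→d16:-→d17:-→d18:-→d19:-→d20:H1 -> H1
  add 20.174.135.128/25 -> H2 at depth 25
  lookup 43.134.0.30: bits 0010101110000110 walk d0:H0→d1:-→d2:-→d3:-→d4:-→d5:-→d6:-→d7:-→d8:-→d9:-→d10:-→d11:-→d12:-→d13:-→d14:-→d15:H2→d16:H1 -> H1
  add 20.160.0.0/12 -> H2 at depth 12
  lookup 147.228.111.15: bits 100100111110010001101111 walk d0:H0→d1:-→d2:-→d3:-→d4:-→d5:-→d6:-→d7:-→d8:-→d9:-→d10:-→d11:-→d12:-→d13:-→d14:-→d15:-→d16:-→d17:-→d18:-→d19:-→d20:-→d21:-→d22:-→d23:-→d24:H0 -> H0
  add 20.174.135.160/28 -> H1 at depth 28
  lookup 20.174.135.0: bits 000101001010111010000111 walk d0:H0→d1:-→d2:-→d3:-→d4:-→d5:-→d6:-→d7:-→d8:-→d9:-→d10:-→d11:-→d12:H2→d13:-→d14:-→d15:-→d16:-→d17:-→d18:-→d19:-→d20:-→d21:-→d22:-→d23:-→d24:H0 -> H0
  add 0.0.0.0/0 -> H1 at depth 0
  lookup 43.134.0.36: bits 0010101110000110 walk d0:H1→d1:-→d2:-→d3:-→d4:-→d5:-→d6:-→d7:-→d8:-→d9:-→d10:-→d11:-→d12:-→d13:-→d14:-→d15:H2→d16:H1 -> H1
  lookup 20.174.135.0: bits 000101001010111010000111 walk d0:H1→d1:-→d2:-→d3:-→d4:-→d5:-→d6:-→d7:-→d8:-→d9:-→d10:-→d11:-→d12:H2→d13:-→d14:-→d15:-→d16:-→d17:-→d18:-→d19:-→d20:-→d21:-→d22:-→d23:-→d24:H0 -> H0
  add 147.228.111.235/32 -> H1 at depth 32
  add 43.134.180.232/30 -> H1 at depth 30
  - 20.174.135.160/28 clear@28
  lookup 147.228.111.0: bits 100100111110010001101111 walk d0:H1→d1:-→d2:-→d3:-→d4:-→d5:-→d6:-→d7:-→d8:-→d9:-→d10:-→d11:-→d12:-→d13:-→d14:-→d15:-→d16:-→d17:-→d18:-→d19:-→d20:-→d21:-→d22:-→d23:-→d24:H0 -> H0
  add 147.228.64.0/18 -> H2 at depth 18

== LOOKUPS ==
["H1","no-route","H0","H1","H1","H1","H1","H0","H0","H1","H0","H0"]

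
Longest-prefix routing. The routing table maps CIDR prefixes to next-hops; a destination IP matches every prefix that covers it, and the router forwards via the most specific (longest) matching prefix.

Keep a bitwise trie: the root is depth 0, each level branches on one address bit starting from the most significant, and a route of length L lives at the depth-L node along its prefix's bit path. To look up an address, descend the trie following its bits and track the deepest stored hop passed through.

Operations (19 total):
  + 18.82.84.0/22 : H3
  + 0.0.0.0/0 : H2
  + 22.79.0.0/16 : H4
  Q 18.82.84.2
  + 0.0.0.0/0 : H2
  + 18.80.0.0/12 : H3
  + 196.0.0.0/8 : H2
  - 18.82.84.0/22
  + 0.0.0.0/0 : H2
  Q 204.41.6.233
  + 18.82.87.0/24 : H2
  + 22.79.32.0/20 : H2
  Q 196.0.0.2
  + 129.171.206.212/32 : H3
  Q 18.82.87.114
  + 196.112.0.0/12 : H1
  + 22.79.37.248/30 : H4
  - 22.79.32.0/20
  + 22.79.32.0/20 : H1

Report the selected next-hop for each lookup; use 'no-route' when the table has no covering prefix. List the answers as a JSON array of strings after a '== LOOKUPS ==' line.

Apply in order:
  + 18.82.84.0/22 (H3) depth=22
  + 0.0.0.0/0 (H2) depth=0
  + 22.79.0.0/16 (H4) depth=16
  ? 18.82.84.2  path d0:H2→d1:-→d2:-→d3:-→d4:-→d5:-→d6:-→d7:-→d8:-→d9:-→d10:-→d11:-→d12:-→d13:-→d14:-→d15:-→d16:-→d17:-→d18:-→d19:-→d20:-→d21:-→d22:H3  best=H3
  + 0.0.0.0/0 (H2) depth=0
  + 18.80.0.0/12 (H3) depth=12
  + 196.0.0.0/8 (H2) depth=8
  del 18.82.84.0/22 (clear depth 22)
  + 0.0.0.0/0 (H2) depth=0
  ? 204.41.6.233  path d0:H2→d1:-→d2:-→d3:-→d4:-  best=H2
  + 18.82.87.0/24 (H2) depth=24
  + 22.79.32.0/20 (H2) depth=20
  ? 196.0.0.2  path d0:H2→d1:-→d2:-→d3:-→d4:-→d5:-→d6:-→d7:-→d8:H2  best=H2
  + 129.171.206.212/32 (H3) depth=32
  ? 18.82.87.114  path d0:H2→d1:-→d2:-→d3:-→d4:-→d5:-→d6:-→d7:-→d8:-→d9:-→d10:-→d11:-→d12:H3→d13:-→d14:-→d15:-→d16:-→d17:-→d18:-→d19:-→d20:-→d21:-→d22:-→d23:-→d24:H2  best=H2
  + 196.112.0.0/12 (H1) depth=12
  + 22.79.37.248/30 (H4) depth=30
  del 22.79.32.0/20 (clear depth 20)
  + 22.79.32.0/20 (H1) depth=20

== LOOKUPS ==
["H3","H2","H2","H2"]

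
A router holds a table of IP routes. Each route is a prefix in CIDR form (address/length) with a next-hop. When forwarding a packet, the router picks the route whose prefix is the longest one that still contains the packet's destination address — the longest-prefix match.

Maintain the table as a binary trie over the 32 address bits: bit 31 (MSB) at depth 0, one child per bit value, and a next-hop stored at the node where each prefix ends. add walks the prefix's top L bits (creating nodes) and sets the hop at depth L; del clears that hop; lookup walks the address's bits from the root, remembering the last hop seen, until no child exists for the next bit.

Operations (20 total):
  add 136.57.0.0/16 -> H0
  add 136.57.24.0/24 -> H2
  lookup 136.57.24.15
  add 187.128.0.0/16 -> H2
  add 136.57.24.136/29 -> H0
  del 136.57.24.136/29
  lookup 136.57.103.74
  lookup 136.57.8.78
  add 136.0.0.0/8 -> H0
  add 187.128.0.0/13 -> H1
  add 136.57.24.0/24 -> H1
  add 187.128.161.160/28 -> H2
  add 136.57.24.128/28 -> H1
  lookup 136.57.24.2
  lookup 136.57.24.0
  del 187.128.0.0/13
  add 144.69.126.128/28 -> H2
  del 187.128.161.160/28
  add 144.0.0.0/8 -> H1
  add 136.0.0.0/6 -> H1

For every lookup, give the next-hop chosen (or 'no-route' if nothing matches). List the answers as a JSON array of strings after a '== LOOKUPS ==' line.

Trace:
  + 136.57.0.0/16 (H0) depth=16
  + 136.57.24.0/24 (H2) depth=24
  lookup 136.57.24.15: bits 100010000011100100011000 walk d0:-→d1:-→d2:-→d3:-→d4:-→d5:-→d6:-→d7:-→d8:-→d9:-→d10:-→d11:-→d12:-→d13:-→d14:-→d15:-→d16:H0→d17:-→d18:-→d19:-→d20:-→d21:-→d22:-→d23:-→d24:H2 -> H2
  + 187.128.0.0/16 (H2) depth=16
  + 136.57.24.136/29 (H0) depth=29
  del 136.57.24.136/29 (clear depth 29)
  lookup 136.57.103.74: bits 10001000001110010 walk d0:-→d1:-→d2:-→d3:-→d4:-→d5:-→d6:-→d7:-→d8:-→d9:-→d10:-→d11:-→d12:-→d13:-→d14:-→d15:-→d16:H0→d17:- -> H0
  lookup 136.57.8.78: bits 1000100000111001000 walk d0:-→d1:-→d2:-→d3:-→d4:-→d5:-→d6:-→d7:-→d8:-→d9:-→d10:-→d11:-→d12:-→d13:-→d14:-→d15:-→d16:H0→d17:-→d18:-→d19:- -> H0
  + 136.0.0.0/8 (H0) depth=8
  + 187.128.0.0/13 (H1) depth=13
  + 136.57.24.0/24 (H1) depth=24
  + 187.128.161.160/28 (H2) depth=28
  + 136.57.24.128/28 (H1) depth=28
  lookup 136.57.24.2: bits 100010000011100100011000 walk d0:-→d1:-→d2:-→d3:-→d4:-→d5:-→d6:-→d7:-→d8:H0→d9:-→d10:-→d11:-→d12:-→d13:-→d14:-→d15:-→d16:H0→d17:-→d18:-→d19:-→d20:-→d21:-→d22:-→d23:-→d24:H1 -> H1
  lookup 136.57.24.0: bits 100010000011100100011000 walk d0:-→d1:-→d2:-→d3:-→d4:-→d5:-→d6:-→d7:-→d8:H0→d9:-→d10:-→d11:-→d12:-→d13:-→d14:-→d15:-→d16:H0→d17:-→d18:-→d19:-→d20:-→d21:-→d22:-→d23:-→d24:H1 -> H1
  del 187.128.0.0/13 (clear depth 13)
  + 144.69.126.128/28 (H2) depth=28
  del 187.128.161.160/28 (clear depth 28)
  + 144.0.0.0/8 (H1) depth=8
  + 136.0.0.0/6 (H1) depth=6

== LOOKUPS ==
["H2","H0","H0","H1","H1"]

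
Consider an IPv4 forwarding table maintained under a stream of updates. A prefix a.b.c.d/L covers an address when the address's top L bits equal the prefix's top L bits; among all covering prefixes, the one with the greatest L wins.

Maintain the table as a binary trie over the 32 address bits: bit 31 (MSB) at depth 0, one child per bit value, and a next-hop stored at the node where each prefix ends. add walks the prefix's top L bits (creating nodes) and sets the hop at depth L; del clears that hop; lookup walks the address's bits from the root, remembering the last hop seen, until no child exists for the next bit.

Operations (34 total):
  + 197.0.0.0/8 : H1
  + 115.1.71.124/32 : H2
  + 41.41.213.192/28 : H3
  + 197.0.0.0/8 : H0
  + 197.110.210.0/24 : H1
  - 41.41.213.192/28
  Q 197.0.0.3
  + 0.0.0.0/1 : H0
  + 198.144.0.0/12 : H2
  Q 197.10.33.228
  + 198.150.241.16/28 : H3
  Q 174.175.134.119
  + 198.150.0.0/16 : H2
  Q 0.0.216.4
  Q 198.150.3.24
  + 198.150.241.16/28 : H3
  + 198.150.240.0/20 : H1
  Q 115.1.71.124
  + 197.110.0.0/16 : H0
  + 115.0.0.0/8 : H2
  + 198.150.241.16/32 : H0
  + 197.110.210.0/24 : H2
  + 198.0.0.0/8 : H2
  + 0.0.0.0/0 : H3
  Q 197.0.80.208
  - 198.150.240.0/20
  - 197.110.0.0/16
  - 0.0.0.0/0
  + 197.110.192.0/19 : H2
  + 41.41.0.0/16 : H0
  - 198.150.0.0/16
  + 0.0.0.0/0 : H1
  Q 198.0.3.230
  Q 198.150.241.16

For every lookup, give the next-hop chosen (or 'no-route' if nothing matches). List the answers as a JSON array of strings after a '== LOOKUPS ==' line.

Apply in order:
  + 197.0.0.0/8 (H1) depth=8
  + 115.1.71.124/32 (H2) depth=32
  + 41.41.213.192/28 (H3) depth=28
  + 197.0.0.0/8 (H0) depth=8
  + 197.110.210.0/24 (H1) depth=24
  del 41.41.213.192/28 (clear depth 28)
  ? 197.0.0.3  path d0:-→d1:-→d2:-→d3:-→d4:-→d5:-→d6:-→d7:-→d8:H0→d9:-  best=H0
  + 0.0.0.0/1 (H0) depth=1
  + 198.144.0.0/12 (H2) depth=12
  ? 197.10.33.228  path d0:-→d1:-→d2:-→d3:-→d4:-→d5:-→d6:-→d7:-→d8:H0→d9:-  best=H0
  + 198.150.241.16/28 (H3) depth=28
  ? 174.175.134.119  path d0:-→d1:-  best=no-route
  + 198.150.0.0/16 (H2) depth=16
  ? 0.0.216.4  path d0:-→d1:H0→d2:-  best=H0
  ? 198.150.3.24  path d0:-→d1:-→d2:-→d3:-→d4:-→d5:-→d6:-→d7:-→d8:-→d9:-→d10:-→d11:-→d12:H2→d13:-→d14:-→d15:-→d16:H2  best=H2
  + 198.150.241.16/28 (H3) depth=28
  + 198.150.240.0/20 (H1) depth=20
  ? 115.1.71.124  path d0:-→d1:H0→d2:-→d3:-→d4:-→d5:-→d6:-→d7:-→d8:-→d9:-→d10:-→d11:-→d12:-→d13:-→d14:-→d15:-→d16:-→d17:-→d18:-→d19:-→d20:-→d21:-→d22:-→d23:-→d24:-→d25:-→d26:-→d27:-→d28:-→d29:-→d30:-→d31:-→d32:H2  best=H2
  + 197.110.0.0/16 (H0) depth=16
  + 115.0.0.0/8 (H2) depth=8
  + 198.150.241.16/32 (H0) depth=32
  + 197.110.210.0/24 (H2) depth=24
  + 198.0.0.0/8 (H2) depth=8
  + 0.0.0.0/0 (H3) depth=0
  ? 197.0.80.208  path d0:H3→d1:-→d2:-→d3:-→d4:-→d5:-→d6:-→d7:-→d8:H0→d9:-  best=H0
  del 198.150.240.0/20 (clear depth 20)
  del 197.110.0.0/16 (clear depth 16)
  del 0.0.0.0/0 (clear depth 0)
  + 197.110.192.0/19 (H2) depth=19
  + 41.41.0.0/16 (H0) depth=16
  del 198.150.0.0/16 (clear depth 16)
  + 0.0.0.0/0 (H1) depth=0
  ? 198.0.3.230  path d0:H1→d1:-→d2:-→d3:-→d4:-→d5:-→d6:-→d7:-→d8:H2  best=H2
  ? 198.150.241.16  path d0:H1→d1:-→d2:-→d3:-→d4:-→d5:-→d6:-→d7:-→d8:H2→d9:-→d10:-→d11:-→d12:H2→d13:-→d14:-→d15:-→d16:-→d17:-→d18:-→d19:-→d20:-→d21:-→d22:-→d23:-→d24:-→d25:-→d26:-→d27:-→d28:H3→d29:-→d30:-→d31:-→d32:H0  best=H0

== LOOKUPS ==
["H0","H0","no-route","H0","H2","H2","H0","H2","H0"]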